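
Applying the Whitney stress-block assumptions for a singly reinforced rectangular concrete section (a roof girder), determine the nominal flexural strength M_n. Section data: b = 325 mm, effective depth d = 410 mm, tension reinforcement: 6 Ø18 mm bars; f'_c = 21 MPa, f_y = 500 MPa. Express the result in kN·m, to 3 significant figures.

M_n ≈ 262 kN·m

A_s = 6 × 254 = 1524 mm².
T = A_s f_y = 1524 × 500 = 762000 N = 762 kN.
From C = T: a = T/(0.85 f'_c b) = 762000/(0.85 × 21 × 325) = 131.35 mm.
M_n = T(d − a/2) = 762 kN × (410 − 65.675) mm = 262.38 kN·m.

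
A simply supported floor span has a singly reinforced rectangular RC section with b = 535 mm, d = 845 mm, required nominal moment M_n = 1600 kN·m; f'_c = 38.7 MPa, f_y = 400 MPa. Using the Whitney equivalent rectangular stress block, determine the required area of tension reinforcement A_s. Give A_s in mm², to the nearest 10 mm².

With M_n = 0.85 f'_c a b (d − a/2), solve the quadratic for a:
a = d − √(d² − 2M_n/(0.85 f'_c b)) = 845 − √(845² − 2 × 1600×10⁶/(0.85 × 38.7 × 535)) = 115.48 mm.
A_s = 0.85 f'_c a b / f_y = 0.85 × 38.7 × 115.48 × 535 / 400 = 5080.8 mm².

A_s ≈ 5080 mm²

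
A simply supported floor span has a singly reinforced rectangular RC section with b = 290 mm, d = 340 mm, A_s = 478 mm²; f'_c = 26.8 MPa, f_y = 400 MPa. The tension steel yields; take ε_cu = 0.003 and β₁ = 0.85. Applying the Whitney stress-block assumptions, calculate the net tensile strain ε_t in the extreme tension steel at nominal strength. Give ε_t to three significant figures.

a = A_s f_y/(0.85 f'_c b) = 28.94 mm.
β₁ = 0.85, so c = a/β₁ = 28.94/0.85 = 34.05 mm.
From the linear strain diagram with ε_cu = 0.003: ε_t = 0.003 (d − c)/c = 0.003 × (340 − 34.05)/34.05 = 0.0270.
Since ε_t ≥ 0.005, the section is tension-controlled.

ε_t ≈ 0.0270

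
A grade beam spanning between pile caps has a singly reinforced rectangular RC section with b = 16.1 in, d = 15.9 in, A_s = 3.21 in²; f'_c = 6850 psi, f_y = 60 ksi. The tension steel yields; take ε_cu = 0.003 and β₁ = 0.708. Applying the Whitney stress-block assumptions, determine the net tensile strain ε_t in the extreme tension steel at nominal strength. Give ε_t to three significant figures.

a = A_s f_y/(0.85 f'_c b) = 2.055 in.
β₁ = 0.708, so c = a/β₁ = 2.055/0.708 = 2.903 in.
From the linear strain diagram with ε_cu = 0.003: ε_t = 0.003 (d − c)/c = 0.003 × (15.9 − 2.903)/2.903 = 0.0134.
Since ε_t ≥ 0.005, the section is tension-controlled.

ε_t ≈ 0.0134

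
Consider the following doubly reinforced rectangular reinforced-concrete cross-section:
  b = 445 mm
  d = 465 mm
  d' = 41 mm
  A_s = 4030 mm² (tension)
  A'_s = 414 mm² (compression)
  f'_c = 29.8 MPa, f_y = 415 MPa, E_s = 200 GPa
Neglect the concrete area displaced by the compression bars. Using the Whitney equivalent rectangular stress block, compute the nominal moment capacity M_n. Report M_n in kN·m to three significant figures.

M_n ≈ 671 kN·m

Assume both tension and compression steel yield.
Net tension couple steel: A_s − A'_s = 3616 mm².
a = (A_s − A'_s) f_y / (0.85 f'_c b) = 1500640/(0.85 × 29.8 × 445) = 133.13 mm.
c = a/β₁ = 133.13/0.837 = 159.06 mm; ε'_s = 0.003(c − d')/c = 0.0022 ≥ f_y/E_s = 0.0021, so compression steel does yield.
M_n = (A_s − A'_s) f_y (d − a/2) + A'_s f_y (d − d') = [1500640 × (465 − 66.565) + 171810 × (465 − 41)] × 10⁻⁶ = 597.91 + 72.85 = 670.76 kN·m.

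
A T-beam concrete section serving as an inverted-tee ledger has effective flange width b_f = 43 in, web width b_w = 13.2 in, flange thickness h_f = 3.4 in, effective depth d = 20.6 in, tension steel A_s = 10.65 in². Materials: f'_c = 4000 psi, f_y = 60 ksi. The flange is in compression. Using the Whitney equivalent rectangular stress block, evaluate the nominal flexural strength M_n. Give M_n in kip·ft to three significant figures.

Tension: T = A_s f_y = 10.65 × 60 = 639 kips.
Try a within the flange: a = T/(0.85 f'_c b_f) = 639/(0.85 × 4 × 43) = 4.371 in.
a = 4.371 > h_f = 3.4 in: the block extends into the web. Split into flange-overhang and web parts.
C_f = 0.85 f'_c (b_f − b_w) h_f = 0.85 × 4 × (43 − 13.2) × 3.4 = 344.5 kips.
Remaining web compression depth: a_w = (T − C_f)/(0.85 f'_c b_w) = (639 − 344.5)/(0.85 × 4 × 13.2) = 6.562 in.
M_n = C_f(d − h_f/2) + (T − C_f)(d − a_w/2) = 344.5 × (20.6 − 1.7) + 294.5 × (20.6 − 3.281) = 6511.1 + 5100.4 = 11611.5 kip·in.
M_n = 11611.5/12 = 967.63 kip·ft.

M_n ≈ 968 kip·ft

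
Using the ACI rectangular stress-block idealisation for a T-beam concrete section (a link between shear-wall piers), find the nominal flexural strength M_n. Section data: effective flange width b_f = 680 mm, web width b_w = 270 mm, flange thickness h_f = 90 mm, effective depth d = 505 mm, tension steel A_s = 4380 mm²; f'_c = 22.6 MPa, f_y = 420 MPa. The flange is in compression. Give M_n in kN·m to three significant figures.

M_n ≈ 774 kN·m

Tension: T = A_s f_y = 4380 × 420 = 1839600 N.
Try a within the flange: a = T/(0.85 f'_c b_f) = 1839600/(0.85 × 22.6 × 680) = 140.83 mm.
a = 140.83 > h_f = 90 mm: the block extends into the web. Split into flange-overhang and web parts.
C_f = 0.85 f'_c (b_f − b_w) h_f = 0.85 × 22.6 × (680 − 270) × 90 = 708849 N.
Remaining web compression depth: a_w = (T − C_f)/(0.85 f'_c b_w) = (1839600 − 708849)/(0.85 × 22.6 × 270) = 218.01 mm.
M_n = C_f(d − h_f/2) + (T − C_f)(d − a_w/2) = 708849 × (505 − 45) + 1130751 × (505 − 109.005) = 326.07 + 447.77 = 773.84 × 10⁶ N·mm.
M_n = 773.84 kN·m.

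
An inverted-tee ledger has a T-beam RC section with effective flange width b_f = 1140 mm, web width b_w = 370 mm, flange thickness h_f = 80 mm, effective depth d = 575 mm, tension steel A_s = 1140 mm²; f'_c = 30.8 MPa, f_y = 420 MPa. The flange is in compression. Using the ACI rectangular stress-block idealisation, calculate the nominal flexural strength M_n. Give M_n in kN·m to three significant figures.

Tension: T = A_s f_y = 1140 × 420 = 478800 N.
Try a within the flange: a = T/(0.85 f'_c b_f) = 478800/(0.85 × 30.8 × 1140) = 16.04 mm.
Since a = 16.04 ≤ h_f = 80 mm, the stress block lies entirely in the flange; analyse as a rectangular beam of width b_f.
M_n = T(d − a/2) = 478800 × (575 − 8.02) = 271.47 × 10⁶ N·mm.
M_n = 271.47 kN·m.

M_n ≈ 271 kN·m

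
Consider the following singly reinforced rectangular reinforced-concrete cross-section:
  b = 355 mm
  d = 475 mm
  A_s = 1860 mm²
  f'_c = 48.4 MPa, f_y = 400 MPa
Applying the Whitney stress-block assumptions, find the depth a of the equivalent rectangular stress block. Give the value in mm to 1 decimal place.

T = A_s f_y = 1860 × 400 = 744000 N = 744 kN.
Setting C = 0.85 f'_c a b equal to T: a = 744000/(0.85 × 48.4 × 355) = 50.9 mm.

a ≈ 50.9 mm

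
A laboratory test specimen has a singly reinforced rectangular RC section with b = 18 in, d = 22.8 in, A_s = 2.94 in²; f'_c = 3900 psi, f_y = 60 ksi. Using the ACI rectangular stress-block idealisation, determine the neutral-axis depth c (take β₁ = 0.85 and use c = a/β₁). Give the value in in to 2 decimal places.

c ≈ 3.48 in

T = A_s f_y = 2.94 × 60 = 176.4 kips.
a = T/(0.85 f'_c b) = 176.4/(0.85 × 3.9 × 18) = 2.9563 in.
With β₁ = 0.85, c = a/β₁ = 2.9563/0.85 = 3.48 in.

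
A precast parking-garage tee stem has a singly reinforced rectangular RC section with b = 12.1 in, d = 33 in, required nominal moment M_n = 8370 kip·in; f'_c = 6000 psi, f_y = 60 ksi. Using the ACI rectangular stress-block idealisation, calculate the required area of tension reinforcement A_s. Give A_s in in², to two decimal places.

From M_n = 0.85 f'_c a b (d − a/2):
a = d − √(d² − 2M_n/(0.85 f'_c b)) = 33 − √(33² − 2 × 8370/(0.85 × 6 × 12.1)) = 4.404 in.
A_s = 0.85 f'_c a b / f_y = 0.85 × 6 × 4.404 × 12.1 / 60 = 4.530 in².

A_s ≈ 4.53 in²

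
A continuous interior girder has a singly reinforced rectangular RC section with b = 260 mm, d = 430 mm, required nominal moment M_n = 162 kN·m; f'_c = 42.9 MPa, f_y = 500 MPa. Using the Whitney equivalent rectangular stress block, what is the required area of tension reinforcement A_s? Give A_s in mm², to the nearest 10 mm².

With M_n = 0.85 f'_c a b (d − a/2), solve the quadratic for a:
a = d − √(d² − 2M_n/(0.85 f'_c b)) = 430 − √(430² − 2 × 162×10⁶/(0.85 × 42.9 × 260)) = 41.77 mm.
A_s = 0.85 f'_c a b / f_y = 0.85 × 42.9 × 41.77 × 260 / 500 = 792.0 mm².

A_s ≈ 790 mm²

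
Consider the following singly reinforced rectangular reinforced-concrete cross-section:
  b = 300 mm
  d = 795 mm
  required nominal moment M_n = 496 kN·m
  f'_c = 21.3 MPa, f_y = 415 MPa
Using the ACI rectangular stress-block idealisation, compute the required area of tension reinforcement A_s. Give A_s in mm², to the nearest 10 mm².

With M_n = 0.85 f'_c a b (d − a/2), solve the quadratic for a:
a = d − √(d² − 2M_n/(0.85 f'_c b)) = 795 − √(795² − 2 × 496×10⁶/(0.85 × 21.3 × 300)) = 124.64 mm.
A_s = 0.85 f'_c a b / f_y = 0.85 × 21.3 × 124.64 × 300 / 415 = 1631.3 mm².

A_s ≈ 1630 mm²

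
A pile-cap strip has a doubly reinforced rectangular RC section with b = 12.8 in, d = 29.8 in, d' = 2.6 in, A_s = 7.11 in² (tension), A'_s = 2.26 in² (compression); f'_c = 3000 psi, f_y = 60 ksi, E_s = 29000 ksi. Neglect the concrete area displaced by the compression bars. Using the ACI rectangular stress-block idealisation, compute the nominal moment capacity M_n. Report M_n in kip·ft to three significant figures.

Assume both steels yield.
a = (A_s − A'_s) f_y/(0.85 f'_c b) = (7.11 − 2.26) × 60/(0.85 × 3 × 12.8) = 8.915 in.
c = a/β₁ = 8.915/0.85 = 10.488 in; ε'_s = 0.003(c − d')/c = 0.0023 ≥ ε_y = 0.0021, so the compression steel yields.
M_n = (A_s − A'_s) f_y (d − a/2) + A'_s f_y (d − d') = 291 × (29.8 − 4.4575) + 135.6 × (29.8 − 2.6) = 7374.7 + 3688.3 = 11063.0 kip·in = 11063.0/12 = 921.92 kip·ft.

M_n ≈ 922 kip·ft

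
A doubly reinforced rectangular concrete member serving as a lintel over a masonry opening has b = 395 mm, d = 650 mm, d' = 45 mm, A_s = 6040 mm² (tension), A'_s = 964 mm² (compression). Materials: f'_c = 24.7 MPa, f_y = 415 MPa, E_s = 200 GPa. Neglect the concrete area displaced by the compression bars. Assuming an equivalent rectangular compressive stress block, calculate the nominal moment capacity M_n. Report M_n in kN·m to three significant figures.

Assume both tension and compression steel yield.
Net tension couple steel: A_s − A'_s = 5076 mm².
a = (A_s − A'_s) f_y / (0.85 f'_c b) = 2106540/(0.85 × 24.7 × 395) = 254.01 mm.
c = a/β₁ = 254.01/0.85 = 298.84 mm; ε'_s = 0.003(c − d')/c = 0.0025 ≥ f_y/E_s = 0.0021, so compression steel does yield.
M_n = (A_s − A'_s) f_y (d − a/2) + A'_s f_y (d − d') = [2106540 × (650 − 127.005) + 400060 × (650 − 45)] × 10⁻⁶ = 1101.71 + 242.04 = 1343.75 kN·m.

M_n ≈ 1340 kN·m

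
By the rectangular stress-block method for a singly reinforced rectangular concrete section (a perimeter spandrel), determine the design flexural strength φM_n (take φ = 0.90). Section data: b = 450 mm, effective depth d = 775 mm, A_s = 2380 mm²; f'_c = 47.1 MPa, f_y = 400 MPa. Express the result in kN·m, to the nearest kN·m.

T = A_s f_y = 2380 × 400 = 952000 N = 952 kN.
From C = T: a = T/(0.85 f'_c b) = 952000/(0.85 × 47.1 × 450) = 52.84 mm.
M_n = T(d − a/2) = 952 kN × (775 − 26.42) mm = 712.65 kN·m.
φM_n = 0.90 × 712.65 = 641.39 kN·m.

φM_n ≈ 641 kN·m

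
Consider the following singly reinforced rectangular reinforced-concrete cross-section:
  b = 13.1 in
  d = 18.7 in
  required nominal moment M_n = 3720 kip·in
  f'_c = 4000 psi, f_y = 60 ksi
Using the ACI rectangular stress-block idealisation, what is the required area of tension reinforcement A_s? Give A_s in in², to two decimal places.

A_s ≈ 3.85 in²

From M_n = 0.85 f'_c a b (d − a/2):
a = d − √(d² − 2M_n/(0.85 f'_c b)) = 18.7 − √(18.7² − 2 × 3720/(0.85 × 4 × 13.1)) = 5.185 in.
A_s = 0.85 f'_c a b / f_y = 0.85 × 4 × 5.185 × 13.1 / 60 = 3.849 in².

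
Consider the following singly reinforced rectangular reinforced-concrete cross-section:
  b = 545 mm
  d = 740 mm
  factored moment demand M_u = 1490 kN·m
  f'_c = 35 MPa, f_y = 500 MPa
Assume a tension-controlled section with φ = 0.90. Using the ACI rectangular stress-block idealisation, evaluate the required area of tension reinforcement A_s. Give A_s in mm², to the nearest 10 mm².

A_s ≈ 4990 mm²

M_n = M_u/φ = 1490/0.90 = 1655.56 kN·m.
With M_n = 0.85 f'_c a b (d − a/2), solve the quadratic for a:
a = d − √(d² − 2M_n/(0.85 f'_c b)) = 740 − √(740² − 2 × 1655.56×10⁶/(0.85 × 35 × 545)) = 154.01 mm.
A_s = 0.85 f'_c a b / f_y = 0.85 × 35 × 154.01 × 545 / 500 = 4994.2 mm².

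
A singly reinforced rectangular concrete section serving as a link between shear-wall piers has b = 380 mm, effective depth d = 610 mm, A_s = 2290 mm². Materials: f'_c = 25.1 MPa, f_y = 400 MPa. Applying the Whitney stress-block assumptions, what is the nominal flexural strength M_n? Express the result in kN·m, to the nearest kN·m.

T = A_s f_y = 2290 × 400 = 916000 N = 916 kN.
From C = T: a = T/(0.85 f'_c b) = 916000/(0.85 × 25.1 × 380) = 112.98 mm.
M_n = T(d − a/2) = 916 kN × (610 − 56.49) mm = 507.02 kN·m.

M_n ≈ 507 kN·m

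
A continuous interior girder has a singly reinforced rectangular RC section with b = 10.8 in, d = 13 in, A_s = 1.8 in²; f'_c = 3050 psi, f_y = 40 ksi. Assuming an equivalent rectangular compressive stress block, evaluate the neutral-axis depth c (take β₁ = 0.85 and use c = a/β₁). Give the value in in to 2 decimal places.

c ≈ 3.03 in

T = A_s f_y = 1.8 × 40 = 72 kips.
a = T/(0.85 f'_c b) = 72/(0.85 × 3.05 × 10.8) = 2.5715 in.
With β₁ = 0.85, c = a/β₁ = 2.5715/0.85 = 3.03 in.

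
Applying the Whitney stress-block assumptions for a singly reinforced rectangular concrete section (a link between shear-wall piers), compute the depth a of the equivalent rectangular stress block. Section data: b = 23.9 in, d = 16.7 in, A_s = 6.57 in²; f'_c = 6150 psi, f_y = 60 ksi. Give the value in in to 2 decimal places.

a ≈ 3.16 in

T = A_s f_y = 6.57 × 60 = 394.2 kips.
a = T/(0.85 f'_c b) = 394.2/(0.85 × 6.15 × 23.9) = 3.16 in.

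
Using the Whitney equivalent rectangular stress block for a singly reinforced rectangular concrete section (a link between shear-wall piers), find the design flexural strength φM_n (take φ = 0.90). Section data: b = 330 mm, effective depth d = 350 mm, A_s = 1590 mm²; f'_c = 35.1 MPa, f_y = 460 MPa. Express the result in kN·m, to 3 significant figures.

φM_n ≈ 206 kN·m

T = A_s f_y = 1590 × 460 = 731400 N = 731.4 kN.
From C = T: a = T/(0.85 f'_c b) = 731400/(0.85 × 35.1 × 330) = 74.29 mm.
M_n = T(d − a/2) = 731.4 kN × (350 − 37.145) mm = 228.82 kN·m.
φM_n = 0.90 × 228.82 = 205.94 kN·m.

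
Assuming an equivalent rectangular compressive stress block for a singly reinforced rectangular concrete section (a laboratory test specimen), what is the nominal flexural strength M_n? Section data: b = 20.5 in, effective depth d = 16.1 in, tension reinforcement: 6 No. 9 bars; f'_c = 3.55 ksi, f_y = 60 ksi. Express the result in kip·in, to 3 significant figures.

M_n ≈ 4750 kip·in

A_s = 6 × 1 = 6 in².
T = A_s f_y = 6 × 60 = 360 kips.
a = T/(0.85 f'_c b) = 360/(0.85 × 3.55 × 20.5) = 5.820 in.
M_n = T(d − a/2) = 360 × (16.1 − 2.91) = 4748.4 kip·in.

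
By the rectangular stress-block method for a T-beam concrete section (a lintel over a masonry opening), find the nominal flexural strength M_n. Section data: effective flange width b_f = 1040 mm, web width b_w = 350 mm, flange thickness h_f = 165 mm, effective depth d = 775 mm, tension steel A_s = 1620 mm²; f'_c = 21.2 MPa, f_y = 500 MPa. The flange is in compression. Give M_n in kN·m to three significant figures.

M_n ≈ 610 kN·m

Tension: T = A_s f_y = 1620 × 500 = 810000 N.
Try a within the flange: a = T/(0.85 f'_c b_f) = 810000/(0.85 × 21.2 × 1040) = 43.22 mm.
Since a = 43.22 ≤ h_f = 165 mm, the stress block lies entirely in the flange; analyse as a rectangular beam of width b_f.
M_n = T(d − a/2) = 810000 × (775 − 21.61) = 610.25 × 10⁶ N·mm.
M_n = 610.25 kN·m.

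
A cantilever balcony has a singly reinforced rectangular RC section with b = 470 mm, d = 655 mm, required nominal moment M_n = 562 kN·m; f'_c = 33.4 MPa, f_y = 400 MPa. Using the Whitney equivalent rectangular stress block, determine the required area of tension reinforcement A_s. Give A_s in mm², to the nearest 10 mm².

With M_n = 0.85 f'_c a b (d − a/2), solve the quadratic for a:
a = d − √(d² − 2M_n/(0.85 f'_c b)) = 655 − √(655² − 2 × 562×10⁶/(0.85 × 33.4 × 470)) = 67.81 mm.
A_s = 0.85 f'_c a b / f_y = 0.85 × 33.4 × 67.81 × 470 / 400 = 2262.0 mm².

A_s ≈ 2260 mm²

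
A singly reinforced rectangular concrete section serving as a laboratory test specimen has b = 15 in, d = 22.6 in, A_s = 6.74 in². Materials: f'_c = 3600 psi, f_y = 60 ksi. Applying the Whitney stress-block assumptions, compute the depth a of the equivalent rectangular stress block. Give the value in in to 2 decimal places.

a ≈ 8.81 in

T = A_s f_y = 6.74 × 60 = 404.4 kips.
a = T/(0.85 f'_c b) = 404.4/(0.85 × 3.6 × 15) = 8.81 in.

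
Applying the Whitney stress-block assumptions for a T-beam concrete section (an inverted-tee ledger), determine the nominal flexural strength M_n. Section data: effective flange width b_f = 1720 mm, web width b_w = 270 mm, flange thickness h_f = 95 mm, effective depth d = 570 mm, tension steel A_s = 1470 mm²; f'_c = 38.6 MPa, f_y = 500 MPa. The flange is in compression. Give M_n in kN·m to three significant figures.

M_n ≈ 414 kN·m

Tension: T = A_s f_y = 1470 × 500 = 735000 N.
Try a within the flange: a = T/(0.85 f'_c b_f) = 735000/(0.85 × 38.6 × 1720) = 13.02 mm.
Since a = 13.02 ≤ h_f = 95 mm, the stress block lies entirely in the flange; analyse as a rectangular beam of width b_f.
M_n = T(d − a/2) = 735000 × (570 − 6.51) = 414.17 × 10⁶ N·mm.
M_n = 414.17 kN·m.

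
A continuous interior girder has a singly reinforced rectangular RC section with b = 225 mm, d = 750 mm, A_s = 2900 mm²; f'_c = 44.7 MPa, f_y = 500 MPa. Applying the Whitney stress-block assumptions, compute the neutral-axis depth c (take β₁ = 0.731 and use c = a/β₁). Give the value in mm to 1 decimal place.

T = A_s f_y = 2900 × 500 = 1450000 N = 1450 kN.
Setting C = 0.85 f'_c a b equal to T: a = 1450000/(0.85 × 44.7 × 225) = 169.613 mm.
With β₁ = 0.731, c = a/β₁ = 169.613/0.731 = 232.0 mm.

c ≈ 232.0 mm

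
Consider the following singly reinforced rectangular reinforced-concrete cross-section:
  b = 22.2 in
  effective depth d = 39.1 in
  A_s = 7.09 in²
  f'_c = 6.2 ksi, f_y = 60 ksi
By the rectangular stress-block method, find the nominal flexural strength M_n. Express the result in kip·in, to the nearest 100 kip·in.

M_n ≈ 15900 kip·in

T = A_s f_y = 7.09 × 60 = 425.4 kips.
a = T/(0.85 f'_c b) = 425.4/(0.85 × 6.2 × 22.2) = 3.636 in.
M_n = T(d − a/2) = 425.4 × (39.1 − 1.818) = 15859.8 kip·in.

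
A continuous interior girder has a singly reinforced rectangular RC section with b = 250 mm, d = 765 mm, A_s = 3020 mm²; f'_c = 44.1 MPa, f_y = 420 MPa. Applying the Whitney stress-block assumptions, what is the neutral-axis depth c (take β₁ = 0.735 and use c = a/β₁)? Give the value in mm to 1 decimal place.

c ≈ 184.1 mm

T = A_s f_y = 3020 × 420 = 1268400 N = 1268.4 kN.
Setting C = 0.85 f'_c a b equal to T: a = 1268400/(0.85 × 44.1 × 250) = 135.350 mm.
With β₁ = 0.735, c = a/β₁ = 135.350/0.735 = 184.1 mm.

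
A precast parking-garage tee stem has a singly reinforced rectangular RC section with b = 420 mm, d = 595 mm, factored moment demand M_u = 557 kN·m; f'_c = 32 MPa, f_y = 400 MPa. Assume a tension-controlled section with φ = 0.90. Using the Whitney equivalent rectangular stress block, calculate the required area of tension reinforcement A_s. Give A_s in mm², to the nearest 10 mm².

A_s ≈ 2840 mm²

M_n = M_u/φ = 557/0.90 = 618.889 kN·m.
With M_n = 0.85 f'_c a b (d − a/2), solve the quadratic for a:
a = d − √(d² − 2M_n/(0.85 f'_c b)) = 595 − √(595² − 2 × 618.889×10⁶/(0.85 × 32 × 420)) = 99.34 mm.
A_s = 0.85 f'_c a b / f_y = 0.85 × 32 × 99.34 × 420 / 400 = 2837.2 mm².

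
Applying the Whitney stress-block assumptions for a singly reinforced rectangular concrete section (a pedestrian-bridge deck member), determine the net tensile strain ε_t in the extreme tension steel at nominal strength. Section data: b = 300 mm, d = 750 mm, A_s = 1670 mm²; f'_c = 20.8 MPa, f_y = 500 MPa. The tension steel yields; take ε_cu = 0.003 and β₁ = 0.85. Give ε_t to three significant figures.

ε_t ≈ 0.00915

a = A_s f_y/(0.85 f'_c b) = 157.43 mm.
β₁ = 0.85, so c = a/β₁ = 157.43/0.85 = 185.21 mm.
From the linear strain diagram with ε_cu = 0.003: ε_t = 0.003 (d − c)/c = 0.003 × (750 − 185.21)/185.21 = 0.00915.
Since ε_t ≥ 0.005, the section is tension-controlled.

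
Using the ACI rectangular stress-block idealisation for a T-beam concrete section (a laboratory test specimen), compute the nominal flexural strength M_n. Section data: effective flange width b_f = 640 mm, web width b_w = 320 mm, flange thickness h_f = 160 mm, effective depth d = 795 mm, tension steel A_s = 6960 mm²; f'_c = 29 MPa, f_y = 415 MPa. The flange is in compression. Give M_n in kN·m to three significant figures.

M_n ≈ 2030 kN·m

Tension: T = A_s f_y = 6960 × 415 = 2888400 N.
Try a within the flange: a = T/(0.85 f'_c b_f) = 2888400/(0.85 × 29 × 640) = 183.09 mm.
a = 183.09 > h_f = 160 mm: the block extends into the web. Split into flange-overhang and web parts.
C_f = 0.85 f'_c (b_f − b_w) h_f = 0.85 × 29 × (640 − 320) × 160 = 1262080 N.
Remaining web compression depth: a_w = (T − C_f)/(0.85 f'_c b_w) = (2888400 − 1262080)/(0.85 × 29 × 320) = 206.18 mm.
M_n = C_f(d − h_f/2) + (T − C_f)(d − a_w/2) = 1262080 × (795 − 80) + 1626320 × (795 − 103.09) = 902.39 + 1125.27 = 2027.66 × 10⁶ N·mm.
M_n = 2027.66 kN·m.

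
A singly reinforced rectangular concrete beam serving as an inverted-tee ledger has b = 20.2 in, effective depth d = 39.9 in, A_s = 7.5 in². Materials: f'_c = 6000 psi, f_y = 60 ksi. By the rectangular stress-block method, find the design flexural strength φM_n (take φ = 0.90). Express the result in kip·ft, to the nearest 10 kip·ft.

T = A_s f_y = 7.5 × 60 = 450 kips.
a = T/(0.85 f'_c b) = 450/(0.85 × 6 × 20.2) = 4.368 in.
M_n = T(d − a/2) = 450 × (39.9 − 2.184) = 16972.2 kip·in = 16972.2/12 = 1414.35 kip·ft.
φM_n = 0.90 × 1414.35 = 1272.92 kip·ft.

φM_n ≈ 1270 kip·ft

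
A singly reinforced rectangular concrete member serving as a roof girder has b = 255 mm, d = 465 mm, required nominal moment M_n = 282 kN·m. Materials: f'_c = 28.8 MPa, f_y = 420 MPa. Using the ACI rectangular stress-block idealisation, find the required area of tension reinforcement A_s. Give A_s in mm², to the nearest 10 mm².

A_s ≈ 1640 mm²

With M_n = 0.85 f'_c a b (d − a/2), solve the quadratic for a:
a = d − √(d² − 2M_n/(0.85 f'_c b)) = 465 − √(465² − 2 × 282×10⁶/(0.85 × 28.8 × 255)) = 110.21 mm.
A_s = 0.85 f'_c a b / f_y = 0.85 × 28.8 × 110.21 × 255 / 420 = 1638.0 mm².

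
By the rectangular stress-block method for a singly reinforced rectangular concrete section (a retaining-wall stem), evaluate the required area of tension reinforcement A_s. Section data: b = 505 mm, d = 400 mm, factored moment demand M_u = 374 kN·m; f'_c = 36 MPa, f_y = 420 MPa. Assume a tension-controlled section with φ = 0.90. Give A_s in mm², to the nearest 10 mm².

M_n = M_u/φ = 374/0.90 = 415.556 kN·m.
With M_n = 0.85 f'_c a b (d − a/2), solve the quadratic for a:
a = d − √(d² − 2M_n/(0.85 f'_c b)) = 400 − √(400² − 2 × 415.556×10⁶/(0.85 × 36 × 505)) = 74.09 mm.
A_s = 0.85 f'_c a b / f_y = 0.85 × 36 × 74.09 × 505 / 420 = 2726.0 mm².

A_s ≈ 2730 mm²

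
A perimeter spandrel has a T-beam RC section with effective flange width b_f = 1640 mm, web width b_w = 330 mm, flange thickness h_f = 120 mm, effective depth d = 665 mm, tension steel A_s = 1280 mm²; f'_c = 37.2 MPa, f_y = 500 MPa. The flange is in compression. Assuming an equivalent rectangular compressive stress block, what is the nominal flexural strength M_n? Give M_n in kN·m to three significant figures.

Tension: T = A_s f_y = 1280 × 500 = 640000 N.
Try a within the flange: a = T/(0.85 f'_c b_f) = 640000/(0.85 × 37.2 × 1640) = 12.34 mm.
Since a = 12.34 ≤ h_f = 120 mm, the stress block lies entirely in the flange; analyse as a rectangular beam of width b_f.
M_n = T(d − a/2) = 640000 × (665 − 6.17) = 421.65 × 10⁶ N·mm.
M_n = 421.65 kN·m.

M_n ≈ 422 kN·m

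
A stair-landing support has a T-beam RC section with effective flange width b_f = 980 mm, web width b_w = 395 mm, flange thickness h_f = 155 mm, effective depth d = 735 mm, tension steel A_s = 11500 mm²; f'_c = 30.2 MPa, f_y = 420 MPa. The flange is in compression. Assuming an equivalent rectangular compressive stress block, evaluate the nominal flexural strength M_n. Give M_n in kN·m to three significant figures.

Tension: T = A_s f_y = 11500 × 420 = 4830000 N.
Try a within the flange: a = T/(0.85 f'_c b_f) = 4830000/(0.85 × 30.2 × 980) = 192.00 mm.
a = 192.00 > h_f = 155 mm: the block extends into the web. Split into flange-overhang and web parts.
C_f = 0.85 f'_c (b_f − b_w) h_f = 0.85 × 30.2 × (980 − 395) × 155 = 2327627 N.
Remaining web compression depth: a_w = (T − C_f)/(0.85 f'_c b_w) = (4830000 − 2327627)/(0.85 × 30.2 × 395) = 246.79 mm.
M_n = C_f(d − h_f/2) + (T − C_f)(d − a_w/2) = 2327627 × (735 − 77.5) + 2502373 × (735 − 123.395) = 1530.41 + 1530.46 = 3060.87 × 10⁶ N·mm.
M_n = 3060.87 kN·m.

M_n ≈ 3060 kN·m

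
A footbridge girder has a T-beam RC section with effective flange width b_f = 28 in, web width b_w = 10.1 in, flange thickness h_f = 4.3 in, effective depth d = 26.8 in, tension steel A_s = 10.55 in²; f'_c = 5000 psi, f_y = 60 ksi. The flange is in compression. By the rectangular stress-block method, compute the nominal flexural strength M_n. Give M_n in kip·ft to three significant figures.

M_n ≈ 1260 kip·ft

Tension: T = A_s f_y = 10.55 × 60 = 633 kips.
Try a within the flange: a = T/(0.85 f'_c b_f) = 633/(0.85 × 5 × 28) = 5.319 in.
a = 5.319 > h_f = 4.3 in: the block extends into the web. Split into flange-overhang and web parts.
C_f = 0.85 f'_c (b_f − b_w) h_f = 0.85 × 5 × (28 − 10.1) × 4.3 = 327.1 kips.
Remaining web compression depth: a_w = (T − C_f)/(0.85 f'_c b_w) = (633 − 327.1)/(0.85 × 5 × 10.1) = 7.126 in.
M_n = C_f(d − h_f/2) + (T − C_f)(d − a_w/2) = 327.1 × (26.8 − 2.15) + 305.9 × (26.8 − 3.563) = 8063.0 + 7108.2 = 15171.2 kip·in.
M_n = 15171.2/12 = 1264.27 kip·ft.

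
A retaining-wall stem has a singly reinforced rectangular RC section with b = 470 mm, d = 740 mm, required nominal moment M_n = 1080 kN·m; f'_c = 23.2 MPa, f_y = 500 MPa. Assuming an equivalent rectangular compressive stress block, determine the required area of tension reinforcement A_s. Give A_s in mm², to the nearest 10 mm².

With M_n = 0.85 f'_c a b (d − a/2), solve the quadratic for a:
a = d − √(d² − 2M_n/(0.85 f'_c b)) = 740 − √(740² − 2 × 1080×10⁶/(0.85 × 23.2 × 470)) = 179.15 mm.
A_s = 0.85 f'_c a b / f_y = 0.85 × 23.2 × 179.15 × 470 / 500 = 3320.9 mm².

A_s ≈ 3320 mm²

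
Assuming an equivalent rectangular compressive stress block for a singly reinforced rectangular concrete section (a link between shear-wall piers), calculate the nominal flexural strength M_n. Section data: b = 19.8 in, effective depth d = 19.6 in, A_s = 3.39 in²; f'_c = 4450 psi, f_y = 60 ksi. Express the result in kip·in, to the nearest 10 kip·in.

T = A_s f_y = 3.39 × 60 = 203.4 kips.
a = T/(0.85 f'_c b) = 203.4/(0.85 × 4.45 × 19.8) = 2.716 in.
M_n = T(d − a/2) = 203.4 × (19.6 − 1.358) = 3710.4 kip·in.

M_n ≈ 3710 kip·in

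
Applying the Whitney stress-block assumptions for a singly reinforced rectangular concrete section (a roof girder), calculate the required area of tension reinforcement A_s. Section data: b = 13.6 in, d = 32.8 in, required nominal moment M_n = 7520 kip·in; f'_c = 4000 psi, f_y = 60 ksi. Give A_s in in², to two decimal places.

From M_n = 0.85 f'_c a b (d − a/2):
a = d − √(d² − 2M_n/(0.85 f'_c b)) = 32.8 − √(32.8² − 2 × 7520/(0.85 × 4 × 13.6)) = 5.403 in.
A_s = 0.85 f'_c a b / f_y = 0.85 × 4 × 5.403 × 13.6 / 60 = 4.164 in².

A_s ≈ 4.16 in²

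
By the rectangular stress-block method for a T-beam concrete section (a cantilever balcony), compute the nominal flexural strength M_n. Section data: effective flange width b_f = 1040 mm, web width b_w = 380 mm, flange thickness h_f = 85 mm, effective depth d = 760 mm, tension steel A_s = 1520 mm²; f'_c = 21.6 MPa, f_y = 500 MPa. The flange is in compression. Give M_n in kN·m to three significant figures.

Tension: T = A_s f_y = 1520 × 500 = 760000 N.
Try a within the flange: a = T/(0.85 f'_c b_f) = 760000/(0.85 × 21.6 × 1040) = 39.80 mm.
Since a = 39.80 ≤ h_f = 85 mm, the stress block lies entirely in the flange; analyse as a rectangular beam of width b_f.
M_n = T(d − a/2) = 760000 × (760 − 19.9) = 562.48 × 10⁶ N·mm.
M_n = 562.48 kN·m.

M_n ≈ 562 kN·m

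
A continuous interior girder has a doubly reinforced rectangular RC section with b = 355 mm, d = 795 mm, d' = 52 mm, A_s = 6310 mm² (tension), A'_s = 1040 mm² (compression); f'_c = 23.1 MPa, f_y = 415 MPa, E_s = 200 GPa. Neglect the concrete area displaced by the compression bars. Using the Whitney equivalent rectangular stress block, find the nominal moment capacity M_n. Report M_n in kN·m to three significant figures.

Assume both tension and compression steel yield.
Net tension couple steel: A_s − A'_s = 5270 mm².
a = (A_s − A'_s) f_y / (0.85 f'_c b) = 2187050/(0.85 × 23.1 × 355) = 313.76 mm.
c = a/β₁ = 313.76/0.85 = 369.13 mm; ε'_s = 0.003(c − d')/c = 0.0026 ≥ f_y/E_s = 0.0021, so compression steel does yield.
M_n = (A_s − A'_s) f_y (d − a/2) + A'_s f_y (d − d') = [2187050 × (795 − 156.88) + 431600 × (795 − 52)] × 10⁻⁶ = 1395.60 + 320.68 = 1716.28 kN·m.

M_n ≈ 1720 kN·m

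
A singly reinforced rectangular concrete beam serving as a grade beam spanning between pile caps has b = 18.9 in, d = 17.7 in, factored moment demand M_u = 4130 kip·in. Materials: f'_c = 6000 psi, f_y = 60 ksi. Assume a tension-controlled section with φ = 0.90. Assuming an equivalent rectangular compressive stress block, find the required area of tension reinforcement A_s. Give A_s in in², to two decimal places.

A_s ≈ 4.71 in²

M_n = M_u/φ = 4130/0.90 = 4588.89 kip·in.
From M_n = 0.85 f'_c a b (d − a/2):
a = d − √(d² − 2M_n/(0.85 f'_c b)) = 17.7 − √(17.7² − 2 × 4588.89/(0.85 × 6 × 18.9)) = 2.933 in.
A_s = 0.85 f'_c a b / f_y = 0.85 × 6 × 2.933 × 18.9 / 60 = 4.712 in².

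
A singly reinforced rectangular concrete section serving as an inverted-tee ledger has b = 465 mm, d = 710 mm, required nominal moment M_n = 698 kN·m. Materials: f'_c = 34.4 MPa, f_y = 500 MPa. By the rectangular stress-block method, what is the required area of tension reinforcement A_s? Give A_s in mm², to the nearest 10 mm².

With M_n = 0.85 f'_c a b (d − a/2), solve the quadratic for a:
a = d − √(d² − 2M_n/(0.85 f'_c b)) = 710 − √(710² − 2 × 698×10⁶/(0.85 × 34.4 × 465)) = 76.42 mm.
A_s = 0.85 f'_c a b / f_y = 0.85 × 34.4 × 76.42 × 465 / 500 = 2078.1 mm².

A_s ≈ 2080 mm²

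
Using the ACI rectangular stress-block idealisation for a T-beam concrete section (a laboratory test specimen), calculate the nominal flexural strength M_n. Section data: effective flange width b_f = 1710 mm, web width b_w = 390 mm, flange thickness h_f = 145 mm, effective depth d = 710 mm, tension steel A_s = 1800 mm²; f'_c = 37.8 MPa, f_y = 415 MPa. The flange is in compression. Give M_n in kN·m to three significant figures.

M_n ≈ 525 kN·m

Tension: T = A_s f_y = 1800 × 415 = 747000 N.
Try a within the flange: a = T/(0.85 f'_c b_f) = 747000/(0.85 × 37.8 × 1710) = 13.60 mm.
Since a = 13.60 ≤ h_f = 145 mm, the stress block lies entirely in the flange; analyse as a rectangular beam of width b_f.
M_n = T(d − a/2) = 747000 × (710 − 6.8) = 525.29 × 10⁶ N·mm.
M_n = 525.29 kN·m.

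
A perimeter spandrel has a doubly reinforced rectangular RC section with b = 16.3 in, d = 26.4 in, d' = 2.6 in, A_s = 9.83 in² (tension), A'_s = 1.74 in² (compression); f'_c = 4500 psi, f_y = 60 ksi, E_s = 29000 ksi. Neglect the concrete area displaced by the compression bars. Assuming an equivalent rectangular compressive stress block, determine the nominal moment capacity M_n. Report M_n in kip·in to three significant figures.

M_n ≈ 13400 kip·in

Assume both steels yield.
a = (A_s − A'_s) f_y/(0.85 f'_c b) = (9.83 − 1.74) × 60/(0.85 × 4.5 × 16.3) = 7.785 in.
c = a/β₁ = 7.785/0.825 = 9.436 in; ε'_s = 0.003(c − d')/c = 0.0022 ≥ ε_y = 0.0021, so the compression steel yields.
M_n = (A_s − A'_s) f_y (d − a/2) + A'_s f_y (d − d') = 485.4 × (26.4 − 3.8925) + 104.4 × (26.4 − 2.6) = 10925.1 + 2484.7 = 13409.8 kip·in.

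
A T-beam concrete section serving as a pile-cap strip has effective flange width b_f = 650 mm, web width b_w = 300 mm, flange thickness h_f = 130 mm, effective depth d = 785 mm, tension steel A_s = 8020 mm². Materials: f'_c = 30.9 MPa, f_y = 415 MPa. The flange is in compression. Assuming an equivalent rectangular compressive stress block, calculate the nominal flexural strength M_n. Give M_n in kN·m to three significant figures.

M_n ≈ 2250 kN·m

Tension: T = A_s f_y = 8020 × 415 = 3328300 N.
Try a within the flange: a = T/(0.85 f'_c b_f) = 3328300/(0.85 × 30.9 × 650) = 194.95 mm.
a = 194.95 > h_f = 130 mm: the block extends into the web. Split into flange-overhang and web parts.
C_f = 0.85 f'_c (b_f − b_w) h_f = 0.85 × 30.9 × (650 − 300) × 130 = 1195058 N.
Remaining web compression depth: a_w = (T − C_f)/(0.85 f'_c b_w) = (3328300 − 1195058)/(0.85 × 30.9 × 300) = 270.73 mm.
M_n = C_f(d − h_f/2) + (T − C_f)(d − a_w/2) = 1195058 × (785 − 65) + 2133242 × (785 − 135.365) = 860.44 + 1385.83 = 2246.27 × 10⁶ N·mm.
M_n = 2246.27 kN·m.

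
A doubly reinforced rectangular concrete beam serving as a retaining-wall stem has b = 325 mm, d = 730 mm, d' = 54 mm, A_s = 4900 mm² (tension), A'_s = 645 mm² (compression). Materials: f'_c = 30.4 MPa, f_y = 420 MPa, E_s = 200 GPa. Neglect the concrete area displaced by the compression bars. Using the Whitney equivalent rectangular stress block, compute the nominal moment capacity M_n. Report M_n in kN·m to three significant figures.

M_n ≈ 1300 kN·m

Assume both tension and compression steel yield.
Net tension couple steel: A_s − A'_s = 4255 mm².
a = (A_s − A'_s) f_y / (0.85 f'_c b) = 1787100/(0.85 × 30.4 × 325) = 212.80 mm.
c = a/β₁ = 212.80/0.833 = 255.46 mm; ε'_s = 0.003(c − d')/c = 0.0024 ≥ f_y/E_s = 0.0021, so compression steel does yield.
M_n = (A_s − A'_s) f_y (d − a/2) + A'_s f_y (d − d') = [1787100 × (730 − 106.4) + 270900 × (730 − 54)] × 10⁻⁶ = 1114.44 + 183.13 = 1297.57 kN·m.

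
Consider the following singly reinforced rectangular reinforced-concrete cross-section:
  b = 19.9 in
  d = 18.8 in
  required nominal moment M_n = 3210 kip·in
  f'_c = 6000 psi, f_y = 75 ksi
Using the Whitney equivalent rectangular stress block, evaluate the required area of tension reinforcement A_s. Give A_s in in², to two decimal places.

A_s ≈ 2.39 in²

From M_n = 0.85 f'_c a b (d − a/2):
a = d − √(d² − 2M_n/(0.85 f'_c b)) = 18.8 − √(18.8² − 2 × 3210/(0.85 × 6 × 19.9)) = 1.765 in.
A_s = 0.85 f'_c a b / f_y = 0.85 × 6 × 1.765 × 19.9 / 75 = 2.388 in².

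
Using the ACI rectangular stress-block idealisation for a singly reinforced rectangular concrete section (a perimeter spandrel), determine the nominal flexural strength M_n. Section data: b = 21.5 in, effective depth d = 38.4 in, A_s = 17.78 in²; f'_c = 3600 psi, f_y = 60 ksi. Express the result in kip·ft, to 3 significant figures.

T = A_s f_y = 17.78 × 60 = 1066.8 kips.
a = T/(0.85 f'_c b) = 1066.8/(0.85 × 3.6 × 21.5) = 16.215 in.
M_n = T(d − a/2) = 1066.8 × (38.4 − 8.1075) = 32316.0 kip·in = 32316.0/12 = 2693.00 kip·ft.

M_n ≈ 2690 kip·ft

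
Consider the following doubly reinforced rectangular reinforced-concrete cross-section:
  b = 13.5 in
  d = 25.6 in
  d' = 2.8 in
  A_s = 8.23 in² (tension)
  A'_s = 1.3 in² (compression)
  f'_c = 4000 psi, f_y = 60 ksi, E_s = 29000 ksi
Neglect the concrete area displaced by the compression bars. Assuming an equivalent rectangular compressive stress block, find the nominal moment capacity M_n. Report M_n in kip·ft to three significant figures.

Assume both steels yield.
a = (A_s − A'_s) f_y/(0.85 f'_c b) = (8.23 − 1.3) × 60/(0.85 × 4 × 13.5) = 9.059 in.
c = a/β₁ = 9.059/0.85 = 10.658 in; ε'_s = 0.003(c − d')/c = 0.0022 ≥ ε_y = 0.0021, so the compression steel yields.
M_n = (A_s − A'_s) f_y (d − a/2) + A'_s f_y (d − d') = 415.8 × (25.6 − 4.5295) + 78 × (25.6 − 2.8) = 8761.1 + 1778.4 = 10539.5 kip·in = 10539.5/12 = 878.29 kip·ft.

M_n ≈ 878 kip·ft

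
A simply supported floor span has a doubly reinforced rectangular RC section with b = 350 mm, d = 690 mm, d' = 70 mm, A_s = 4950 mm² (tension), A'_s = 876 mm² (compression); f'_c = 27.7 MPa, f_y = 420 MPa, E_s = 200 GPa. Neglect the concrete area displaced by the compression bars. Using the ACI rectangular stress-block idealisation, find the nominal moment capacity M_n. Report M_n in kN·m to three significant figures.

M_n ≈ 1230 kN·m

Assume both tension and compression steel yield.
Net tension couple steel: A_s − A'_s = 4074 mm².
a = (A_s − A'_s) f_y / (0.85 f'_c b) = 1711080/(0.85 × 27.7 × 350) = 207.64 mm.
c = a/β₁ = 207.64/0.85 = 244.28 mm; ε'_s = 0.003(c − d')/c = 0.0021 ≥ f_y/E_s = 0.0021, so compression steel does yield.
M_n = (A_s − A'_s) f_y (d − a/2) + A'_s f_y (d − d') = [1711080 × (690 − 103.82) + 367920 × (690 − 70)] × 10⁻⁶ = 1003.00 + 228.11 = 1231.11 kN·m.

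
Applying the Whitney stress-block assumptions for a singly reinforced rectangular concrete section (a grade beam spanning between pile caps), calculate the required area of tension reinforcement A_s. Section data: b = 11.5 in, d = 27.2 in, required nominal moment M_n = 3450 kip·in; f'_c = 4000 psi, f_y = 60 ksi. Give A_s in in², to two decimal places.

A_s ≈ 2.26 in²

From M_n = 0.85 f'_c a b (d − a/2):
a = d − √(d² − 2M_n/(0.85 f'_c b)) = 27.2 − √(27.2² − 2 × 3450/(0.85 × 4 × 11.5)) = 3.465 in.
A_s = 0.85 f'_c a b / f_y = 0.85 × 4 × 3.465 × 11.5 / 60 = 2.258 in².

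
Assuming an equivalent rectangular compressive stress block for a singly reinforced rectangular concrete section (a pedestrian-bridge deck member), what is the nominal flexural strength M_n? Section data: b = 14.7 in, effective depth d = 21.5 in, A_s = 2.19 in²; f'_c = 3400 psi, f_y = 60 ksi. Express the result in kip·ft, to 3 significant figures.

T = A_s f_y = 2.19 × 60 = 131.4 kips.
a = T/(0.85 f'_c b) = 131.4/(0.85 × 3.4 × 14.7) = 3.093 in.
M_n = T(d − a/2) = 131.4 × (21.5 − 1.5465) = 2621.9 kip·in = 2621.9/12 = 218.49 kip·ft.

M_n ≈ 218 kip·ft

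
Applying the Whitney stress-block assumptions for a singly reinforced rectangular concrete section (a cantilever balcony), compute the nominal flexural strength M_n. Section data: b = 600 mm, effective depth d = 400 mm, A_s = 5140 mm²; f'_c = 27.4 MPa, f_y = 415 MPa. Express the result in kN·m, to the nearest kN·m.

T = A_s f_y = 5140 × 415 = 2133100 N = 2133.1 kN.
From C = T: a = T/(0.85 f'_c b) = 2133100/(0.85 × 27.4 × 600) = 152.65 mm.
M_n = T(d − a/2) = 2133.1 kN × (400 − 76.325) mm = 690.43 kN·m.

M_n ≈ 690 kN·m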